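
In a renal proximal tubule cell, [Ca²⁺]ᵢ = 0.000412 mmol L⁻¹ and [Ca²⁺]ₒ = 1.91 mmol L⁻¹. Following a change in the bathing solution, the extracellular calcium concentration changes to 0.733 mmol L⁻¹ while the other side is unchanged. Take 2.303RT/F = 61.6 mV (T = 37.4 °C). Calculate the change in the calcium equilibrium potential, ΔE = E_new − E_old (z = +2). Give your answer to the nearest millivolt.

E_old = (61.6/2)·log₁₀(1.91/0.000412) = 112.92 mV
E_new = (61.6/2)·log₁₀(0.733/0.000412) = 100.11 mV
ΔE = 100.11 − (112.92) = -12.81 mV

-13 mV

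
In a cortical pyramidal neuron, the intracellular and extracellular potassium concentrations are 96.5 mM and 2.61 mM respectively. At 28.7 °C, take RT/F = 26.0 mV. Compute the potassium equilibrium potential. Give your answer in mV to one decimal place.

-93.9 mV

E = (26.0/z) · ln([K⁺]_out/[K⁺]_in) with z = +1.
= (26.0/1) · ln(2.61/96.5) = 26.00 · ln(0.02705)
= 26.00 · (-3.6102) = -93.87 mV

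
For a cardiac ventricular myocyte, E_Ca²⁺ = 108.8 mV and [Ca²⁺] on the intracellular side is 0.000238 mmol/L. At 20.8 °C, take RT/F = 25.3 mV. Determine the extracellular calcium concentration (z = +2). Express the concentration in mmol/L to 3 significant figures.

Nernst: E = (25.3/2) · ln([out]/[in]), so ln([out]/[in]) = 108.8 × 2 / 25.3 = 8.6008.
[out]/[in] = e^(8.6008) = 5436.
[out] = 5436 × 0.000238 = 1.294 mmol/L.

1.29 mmol/L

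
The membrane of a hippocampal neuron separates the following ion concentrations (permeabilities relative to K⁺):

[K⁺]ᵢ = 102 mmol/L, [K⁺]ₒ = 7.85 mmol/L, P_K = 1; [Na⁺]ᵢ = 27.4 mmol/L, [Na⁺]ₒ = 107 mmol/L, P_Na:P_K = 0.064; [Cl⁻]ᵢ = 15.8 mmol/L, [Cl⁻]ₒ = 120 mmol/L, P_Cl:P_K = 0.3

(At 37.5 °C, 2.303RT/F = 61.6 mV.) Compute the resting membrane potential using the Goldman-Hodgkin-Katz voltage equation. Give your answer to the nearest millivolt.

-53 mV

Vm = 61.6 · log₁₀[(Σ P·[cation]ₒ + Σ P·[anion]ᵢ) / (Σ P·[cation]ᵢ + Σ P·[anion]ₒ)]
Numerator = 1×7.85 + 0.064×107 + 0.3×15.8 = 19.44
Denominator = 1×102 + 0.064×27.4 + 0.3×120 = 139.8
Vm = 61.6 · log₁₀(0.13909) = 61.6 × (-0.8567) = -52.77 mV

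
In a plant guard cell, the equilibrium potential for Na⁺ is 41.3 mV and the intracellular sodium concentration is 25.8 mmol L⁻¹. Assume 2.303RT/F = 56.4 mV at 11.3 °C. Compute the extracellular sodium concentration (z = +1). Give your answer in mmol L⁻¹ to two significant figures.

Nernst: E = (56.4/1) · log₁₀([out]/[in]), so log₁₀([out]/[in]) = 41.3 × 1 / 56.4 = 0.7323.
[out]/[in] = 10^(0.7323) = 5.398.
[out] = 5.398 × 25.8 = 139.3 mmol L⁻¹.

140 mmol L⁻¹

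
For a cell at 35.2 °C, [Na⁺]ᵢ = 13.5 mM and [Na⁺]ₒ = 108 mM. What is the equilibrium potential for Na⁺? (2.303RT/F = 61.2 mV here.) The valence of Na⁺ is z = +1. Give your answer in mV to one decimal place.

55.3 mV

E = (61.2/z) · log₁₀([Na⁺]_out/[Na⁺]_in) with z = +1.
= (61.2/1) · log₁₀(108/13.5) = 61.20 · log₁₀(8)
= 61.20 · (0.9031) = 55.27 mV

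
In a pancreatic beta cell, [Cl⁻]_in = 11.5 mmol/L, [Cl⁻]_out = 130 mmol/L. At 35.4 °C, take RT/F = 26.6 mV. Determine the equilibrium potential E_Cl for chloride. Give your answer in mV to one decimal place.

E = (26.6/z) · ln([Cl⁻]_out/[Cl⁻]_in) with z = -1.
For an anion, dividing by z = -1 reverses the sign.
= (26.6/-1) · ln(130/11.5) = -26.60 · ln(11.3)
= -26.60 · (2.4252) = -64.51 mV

-64.5 mV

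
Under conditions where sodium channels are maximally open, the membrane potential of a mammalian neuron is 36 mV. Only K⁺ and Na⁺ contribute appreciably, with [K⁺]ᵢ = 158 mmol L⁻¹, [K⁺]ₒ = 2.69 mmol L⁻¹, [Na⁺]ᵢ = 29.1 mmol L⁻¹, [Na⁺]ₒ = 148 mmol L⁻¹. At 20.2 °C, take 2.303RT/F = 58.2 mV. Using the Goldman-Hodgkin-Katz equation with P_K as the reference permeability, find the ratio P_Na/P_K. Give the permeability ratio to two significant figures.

24

Let α = P_Na/P_K. GHK: Vm = 58.2·log₁₀[(Kₒ + α·Naₒ)/(Kᵢ + α·Naᵢ)].
10^(Vm/58.2) = 10^(36.0/58.2) = 4.1549
So 4.1549·(Kᵢ + α·Naᵢ) = Kₒ + α·Naₒ → α = (4.1549·158.0 − 2.69) / (148.0 − 4.1549·29.1)
α = (656.5 − 2.69) / (148.0 − 120.9) = 653.8/27.09 = 24.13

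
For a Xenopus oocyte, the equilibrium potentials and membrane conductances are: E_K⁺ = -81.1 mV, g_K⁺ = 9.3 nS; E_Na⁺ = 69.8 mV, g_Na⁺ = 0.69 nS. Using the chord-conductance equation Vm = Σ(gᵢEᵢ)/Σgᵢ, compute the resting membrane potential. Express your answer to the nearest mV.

Σ gᵢEᵢ = 9.3·(-81.1) + 0.69·(69.8) = -706.07
Σ gᵢ = 9.3 + 0.69 = 9.99
Vm = -706.07 / 9.99 = -70.68 mV

-71 mV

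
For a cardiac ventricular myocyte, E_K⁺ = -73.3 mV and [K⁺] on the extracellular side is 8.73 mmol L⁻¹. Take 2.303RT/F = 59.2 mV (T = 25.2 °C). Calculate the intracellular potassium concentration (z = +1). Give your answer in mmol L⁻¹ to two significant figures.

150 mmol L⁻¹

Nernst: E = (59.2/1) · log₁₀([out]/[in]), so log₁₀([out]/[in]) = -73.3 × 1 / 59.2 = -1.2382.
[out]/[in] = 10^(-1.2382) = 0.05779.
[in] = 8.73 / 0.05779 = 151.1 mmol L⁻¹.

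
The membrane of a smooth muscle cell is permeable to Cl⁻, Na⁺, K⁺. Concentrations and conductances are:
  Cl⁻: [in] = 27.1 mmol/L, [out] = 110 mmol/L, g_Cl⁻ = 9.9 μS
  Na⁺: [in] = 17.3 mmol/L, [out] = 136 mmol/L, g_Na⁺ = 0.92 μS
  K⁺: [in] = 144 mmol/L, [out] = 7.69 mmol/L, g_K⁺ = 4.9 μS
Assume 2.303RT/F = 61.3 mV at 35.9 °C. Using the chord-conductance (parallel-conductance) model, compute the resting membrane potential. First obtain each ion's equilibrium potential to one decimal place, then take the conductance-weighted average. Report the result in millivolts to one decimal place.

E_Cl⁻ = (61.3/-1)·log₁₀(110/27.1) = -37.3 mV
E_Na⁺ = (61.3/1)·log₁₀(136/17.3) = 54.9 mV
E_K⁺ = (61.3/1)·log₁₀(7.69/144) = -78.0 mV
Vm = (Σ gᵢEᵢ)/(Σ gᵢ) = (9.9·-37.3 + 0.92·54.9 + 4.9·-78.0) / (9.9 + 0.92 + 4.9)
= -700.96 / 15.72 = -44.59 mV

-44.6 mV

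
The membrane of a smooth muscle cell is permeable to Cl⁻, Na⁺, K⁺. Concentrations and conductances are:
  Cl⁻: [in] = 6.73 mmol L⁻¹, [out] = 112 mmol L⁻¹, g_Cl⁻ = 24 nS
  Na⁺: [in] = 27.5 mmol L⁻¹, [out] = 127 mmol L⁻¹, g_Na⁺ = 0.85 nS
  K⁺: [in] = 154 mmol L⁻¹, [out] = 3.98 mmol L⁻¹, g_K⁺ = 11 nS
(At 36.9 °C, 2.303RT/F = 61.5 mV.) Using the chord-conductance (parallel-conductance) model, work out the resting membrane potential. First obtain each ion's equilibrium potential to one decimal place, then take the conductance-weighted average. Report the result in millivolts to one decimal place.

E_Cl⁻ = (61.5/-1)·log₁₀(112/6.73) = -75.1 mV
E_Na⁺ = (61.5/1)·log₁₀(127/27.5) = 40.9 mV
E_K⁺ = (61.5/1)·log₁₀(3.98/154) = -97.6 mV
Vm = (Σ gᵢEᵢ)/(Σ gᵢ) = (24·-75.1 + 0.85·40.9 + 11·-97.6) / (24 + 0.85 + 11)
= -2841.23 / 35.85 = -79.25 mV

-79.3 mV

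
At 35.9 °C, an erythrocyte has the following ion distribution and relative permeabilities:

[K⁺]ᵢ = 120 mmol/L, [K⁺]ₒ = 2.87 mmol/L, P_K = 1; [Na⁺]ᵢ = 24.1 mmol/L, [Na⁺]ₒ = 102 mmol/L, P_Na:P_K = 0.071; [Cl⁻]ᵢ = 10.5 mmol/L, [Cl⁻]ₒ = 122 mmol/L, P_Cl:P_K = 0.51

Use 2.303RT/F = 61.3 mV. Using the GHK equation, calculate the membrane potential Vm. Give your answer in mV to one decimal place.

-65.9 mV

Vm = 61.3 · log₁₀[(Σ P·[cation]ₒ + Σ P·[anion]ᵢ) / (Σ P·[cation]ᵢ + Σ P·[anion]ₒ)]
Numerator = 1×2.87 + 0.071×102 + 0.51×10.5 = 15.47
Denominator = 1×120 + 0.071×24.1 + 0.51×122 = 183.9
Vm = 61.3 · log₁₀(0.084091) = 61.3 × (-1.0752) = -65.91 mV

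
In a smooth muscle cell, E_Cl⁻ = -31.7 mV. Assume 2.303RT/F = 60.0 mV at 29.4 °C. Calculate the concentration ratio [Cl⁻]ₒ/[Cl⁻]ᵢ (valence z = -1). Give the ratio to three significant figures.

3.38

log₁₀([out]/[in]) = E·z/(60.0) = -31.7 × -1 / 60.0 = 0.5283
[out]/[in] = 10^(0.5283) = 3.375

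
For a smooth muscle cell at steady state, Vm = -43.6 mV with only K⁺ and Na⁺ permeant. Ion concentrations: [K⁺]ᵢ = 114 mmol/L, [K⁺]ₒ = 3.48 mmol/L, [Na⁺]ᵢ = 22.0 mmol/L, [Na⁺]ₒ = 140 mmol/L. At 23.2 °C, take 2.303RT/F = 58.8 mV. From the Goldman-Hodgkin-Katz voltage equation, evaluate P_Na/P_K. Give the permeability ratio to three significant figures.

0.126

Let α = P_Na/P_K. GHK: Vm = 58.8·log₁₀[(Kₒ + α·Naₒ)/(Kᵢ + α·Naᵢ)].
10^(Vm/58.8) = 10^(-43.6/58.8) = 0.18134
So 0.18134·(Kᵢ + α·Naᵢ) = Kₒ + α·Naₒ → α = (0.18134·114.0 − 3.48) / (140.0 − 0.18134·22.0)
α = (20.67 − 3.48) / (140.0 − 3.99) = 17.19/136 = 0.1264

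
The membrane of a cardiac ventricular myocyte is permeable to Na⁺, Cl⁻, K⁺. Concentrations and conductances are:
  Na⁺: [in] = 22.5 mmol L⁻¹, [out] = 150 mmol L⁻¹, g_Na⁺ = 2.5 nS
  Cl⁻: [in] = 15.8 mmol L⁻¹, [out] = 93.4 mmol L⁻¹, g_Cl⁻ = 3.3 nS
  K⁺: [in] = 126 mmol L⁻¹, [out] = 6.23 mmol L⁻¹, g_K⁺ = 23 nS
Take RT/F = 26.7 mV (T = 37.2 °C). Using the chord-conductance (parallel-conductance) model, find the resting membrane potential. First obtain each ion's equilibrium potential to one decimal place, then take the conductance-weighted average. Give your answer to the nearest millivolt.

-65 mV

E_Na⁺ = (26.7/1)·ln(150/22.5) = 50.7 mV
E_Cl⁻ = (26.7/-1)·ln(93.4/15.8) = -47.4 mV
E_K⁺ = (26.7/1)·ln(6.23/126) = -80.3 mV
Vm = (Σ gᵢEᵢ)/(Σ gᵢ) = (2.5·50.7 + 3.3·-47.4 + 23·-80.3) / (2.5 + 3.3 + 23)
= -1876.57 / 28.8 = -65.16 mV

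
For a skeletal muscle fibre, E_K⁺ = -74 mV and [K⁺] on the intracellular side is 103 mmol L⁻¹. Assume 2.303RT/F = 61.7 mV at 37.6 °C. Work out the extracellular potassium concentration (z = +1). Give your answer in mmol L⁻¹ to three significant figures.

6.51 mmol L⁻¹

Nernst: E = (61.7/1) · log₁₀([out]/[in]), so log₁₀([out]/[in]) = -74.0 × 1 / 61.7 = -1.1994.
[out]/[in] = 10^(-1.1994) = 0.06319.
[out] = 0.06319 × 103 = 6.509 mmol L⁻¹.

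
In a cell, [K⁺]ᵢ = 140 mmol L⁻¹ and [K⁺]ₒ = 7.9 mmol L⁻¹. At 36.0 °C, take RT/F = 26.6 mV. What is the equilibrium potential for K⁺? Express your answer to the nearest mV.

-76 mV

E = (26.6/z) · ln([K⁺]_out/[K⁺]_in) with z = +1.
= (26.6/1) · ln(7.9/140) = 26.60 · ln(0.05643)
= 26.60 · (-2.8748) = -76.47 mV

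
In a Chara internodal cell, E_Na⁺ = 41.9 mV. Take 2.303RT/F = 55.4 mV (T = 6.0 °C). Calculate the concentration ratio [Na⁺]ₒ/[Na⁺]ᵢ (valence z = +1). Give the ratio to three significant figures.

log₁₀([out]/[in]) = E·z/(55.4) = 41.9 × 1 / 55.4 = 0.7563
[out]/[in] = 10^(0.7563) = 5.706

5.71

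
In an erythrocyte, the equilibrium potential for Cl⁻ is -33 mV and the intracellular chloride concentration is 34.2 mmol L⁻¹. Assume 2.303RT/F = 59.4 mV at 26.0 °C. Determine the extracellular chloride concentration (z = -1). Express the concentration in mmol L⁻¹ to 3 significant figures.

123 mmol L⁻¹

Nernst: E = (59.4/-1) · log₁₀([out]/[in]), so log₁₀([out]/[in]) = -33.0 × -1 / 59.4 = 0.5556.
[out]/[in] = 10^(0.5556) = 3.594.
[out] = 3.594 × 34.2 = 122.9 mmol L⁻¹.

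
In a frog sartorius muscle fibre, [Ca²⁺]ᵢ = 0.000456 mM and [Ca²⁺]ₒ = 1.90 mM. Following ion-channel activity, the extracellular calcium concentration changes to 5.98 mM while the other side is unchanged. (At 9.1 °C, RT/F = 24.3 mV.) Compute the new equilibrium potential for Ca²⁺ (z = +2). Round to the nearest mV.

115 mV

After the shift: [Ca²⁺]_out = 5.98, [Ca²⁺]_in = 0.000456 mM.
E_new = (24.3/2)·ln(5.98/0.000456) = 12.15 · (9.4814) = 115.20 mV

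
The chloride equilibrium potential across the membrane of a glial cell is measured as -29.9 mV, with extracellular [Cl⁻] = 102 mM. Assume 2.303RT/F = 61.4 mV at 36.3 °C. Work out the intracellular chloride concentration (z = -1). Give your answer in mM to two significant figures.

33 mM

Nernst: E = (61.4/-1) · log₁₀([out]/[in]), so log₁₀([out]/[in]) = -29.9 × -1 / 61.4 = 0.4870.
[out]/[in] = 10^(0.4870) = 3.069.
[in] = 102 / 3.069 = 33.24 mM.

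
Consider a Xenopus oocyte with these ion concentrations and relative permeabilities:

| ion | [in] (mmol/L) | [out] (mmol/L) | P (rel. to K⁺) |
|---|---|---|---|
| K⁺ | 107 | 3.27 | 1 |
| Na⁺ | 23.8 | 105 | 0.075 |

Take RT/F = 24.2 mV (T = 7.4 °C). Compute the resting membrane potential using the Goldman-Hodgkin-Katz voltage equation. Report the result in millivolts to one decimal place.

-55.1 mV

Vm = 24.2 · ln[(Σ P·[cation]ₒ + Σ P·[anion]ᵢ) / (Σ P·[cation]ᵢ + Σ P·[anion]ₒ)]
Numerator = 1×3.27 + 0.075×105 = 11.14
Denominator = 1×107 + 0.075×23.8 = 108.8
Vm = 24.2 · ln(0.10245) = 24.2 × (-2.2784) = -55.14 mV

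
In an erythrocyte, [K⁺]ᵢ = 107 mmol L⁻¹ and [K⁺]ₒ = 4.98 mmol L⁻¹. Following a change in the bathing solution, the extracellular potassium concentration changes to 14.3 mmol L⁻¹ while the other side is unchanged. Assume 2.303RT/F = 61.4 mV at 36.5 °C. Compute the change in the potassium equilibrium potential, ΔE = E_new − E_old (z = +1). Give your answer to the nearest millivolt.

28 mV

E_old = (61.4/1)·log₁₀(4.98/107) = -81.79 mV
E_new = (61.4/1)·log₁₀(14.3/107) = -53.67 mV
ΔE = -53.67 − (-81.79) = 28.13 mV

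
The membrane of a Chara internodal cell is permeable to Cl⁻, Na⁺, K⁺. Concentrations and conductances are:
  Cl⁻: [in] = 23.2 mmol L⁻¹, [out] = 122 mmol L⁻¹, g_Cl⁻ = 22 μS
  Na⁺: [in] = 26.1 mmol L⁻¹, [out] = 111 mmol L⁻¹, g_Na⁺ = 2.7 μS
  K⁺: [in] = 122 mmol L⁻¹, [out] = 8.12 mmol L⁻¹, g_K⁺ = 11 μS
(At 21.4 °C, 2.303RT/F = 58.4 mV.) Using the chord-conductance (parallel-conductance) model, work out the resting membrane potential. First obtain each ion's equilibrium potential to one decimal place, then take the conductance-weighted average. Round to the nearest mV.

E_Cl⁻ = (58.4/-1)·log₁₀(122/23.2) = -42.1 mV
E_Na⁺ = (58.4/1)·log₁₀(111/26.1) = 36.7 mV
E_K⁺ = (58.4/1)·log₁₀(8.12/122) = -68.7 mV
Vm = (Σ gᵢEᵢ)/(Σ gᵢ) = (22·-42.1 + 2.7·36.7 + 11·-68.7) / (22 + 2.7 + 11)
= -1582.81 / 35.7 = -44.34 mV

-44 mV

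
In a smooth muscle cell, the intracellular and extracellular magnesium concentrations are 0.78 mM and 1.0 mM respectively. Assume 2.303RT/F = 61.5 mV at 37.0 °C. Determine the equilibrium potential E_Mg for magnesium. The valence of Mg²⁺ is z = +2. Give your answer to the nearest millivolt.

E = (61.5/z) · log₁₀([Mg²⁺]_out/[Mg²⁺]_in) with z = +2.
= (61.5/2) · log₁₀(1.0/0.78) = 30.75 · log₁₀(1.282)
= 30.75 · (0.1079) = 3.32 mV

3 mV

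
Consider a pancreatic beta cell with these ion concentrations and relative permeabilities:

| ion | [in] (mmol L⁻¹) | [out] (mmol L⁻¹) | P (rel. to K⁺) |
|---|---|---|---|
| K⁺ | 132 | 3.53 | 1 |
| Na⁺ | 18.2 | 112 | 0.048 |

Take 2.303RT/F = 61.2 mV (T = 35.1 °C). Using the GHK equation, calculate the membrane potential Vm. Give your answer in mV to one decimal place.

Vm = 61.2 · log₁₀[(Σ P·[cation]ₒ + Σ P·[anion]ᵢ) / (Σ P·[cation]ᵢ + Σ P·[anion]ₒ)]
Numerator = 1×3.53 + 0.048×112 = 8.906
Denominator = 1×132 + 0.048×18.2 = 132.9
Vm = 61.2 · log₁₀(0.067026) = 61.2 × (-1.1738) = -71.83 mV

-71.8 mV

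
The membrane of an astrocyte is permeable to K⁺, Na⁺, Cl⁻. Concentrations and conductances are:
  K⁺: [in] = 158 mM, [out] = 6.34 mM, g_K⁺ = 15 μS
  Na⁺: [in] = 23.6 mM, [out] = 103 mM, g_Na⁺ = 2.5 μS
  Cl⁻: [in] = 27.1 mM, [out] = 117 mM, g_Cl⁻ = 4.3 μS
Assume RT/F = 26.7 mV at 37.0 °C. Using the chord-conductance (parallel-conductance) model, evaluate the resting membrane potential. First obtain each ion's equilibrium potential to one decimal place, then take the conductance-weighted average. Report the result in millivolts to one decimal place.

-62.3 mV

E_K⁺ = (26.7/1)·ln(6.34/158) = -85.9 mV
E_Na⁺ = (26.7/1)·ln(103/23.6) = 39.3 mV
E_Cl⁻ = (26.7/-1)·ln(117/27.1) = -39.1 mV
Vm = (Σ gᵢEᵢ)/(Σ gᵢ) = (15·-85.9 + 2.5·39.3 + 4.3·-39.1) / (15 + 2.5 + 4.3)
= -1358.38 / 21.8 = -62.31 mV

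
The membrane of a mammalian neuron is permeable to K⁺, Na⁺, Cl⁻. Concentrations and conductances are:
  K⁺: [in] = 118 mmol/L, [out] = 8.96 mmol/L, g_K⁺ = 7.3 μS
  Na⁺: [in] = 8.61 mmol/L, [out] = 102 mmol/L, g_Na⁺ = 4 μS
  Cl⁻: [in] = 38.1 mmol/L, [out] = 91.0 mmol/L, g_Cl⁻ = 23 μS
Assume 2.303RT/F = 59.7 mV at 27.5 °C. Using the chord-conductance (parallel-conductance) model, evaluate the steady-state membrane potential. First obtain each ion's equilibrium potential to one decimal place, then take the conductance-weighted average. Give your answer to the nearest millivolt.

-22 mV

E_K⁺ = (59.7/1)·log₁₀(8.96/118) = -66.8 mV
E_Na⁺ = (59.7/1)·log₁₀(102/8.61) = 64.1 mV
E_Cl⁻ = (59.7/-1)·log₁₀(91.0/38.1) = -22.6 mV
Vm = (Σ gᵢEᵢ)/(Σ gᵢ) = (7.3·-66.8 + 4·64.1 + 23·-22.6) / (7.3 + 4 + 23)
= -751.04 / 34.3 = -21.90 mV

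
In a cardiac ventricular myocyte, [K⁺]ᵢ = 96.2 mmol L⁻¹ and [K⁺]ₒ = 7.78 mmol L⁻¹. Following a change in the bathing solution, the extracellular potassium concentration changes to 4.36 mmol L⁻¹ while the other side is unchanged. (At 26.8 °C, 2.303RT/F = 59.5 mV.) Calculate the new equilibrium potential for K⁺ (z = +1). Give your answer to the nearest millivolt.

-80 mV

After the shift: [K⁺]_out = 4.36, [K⁺]_in = 96.2 mmol L⁻¹.
E_new = (59.5/1)·log₁₀(4.36/96.2) = 59.50 · (-1.3437) = -79.95 mV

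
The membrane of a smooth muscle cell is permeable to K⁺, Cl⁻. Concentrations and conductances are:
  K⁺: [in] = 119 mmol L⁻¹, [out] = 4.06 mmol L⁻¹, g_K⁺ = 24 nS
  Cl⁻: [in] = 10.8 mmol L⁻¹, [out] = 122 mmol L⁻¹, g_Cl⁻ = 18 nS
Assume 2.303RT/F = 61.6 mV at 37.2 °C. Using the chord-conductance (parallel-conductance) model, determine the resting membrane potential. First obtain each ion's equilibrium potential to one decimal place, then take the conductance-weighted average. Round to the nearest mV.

-79 mV

E_K⁺ = (61.6/1)·log₁₀(4.06/119) = -90.4 mV
E_Cl⁻ = (61.6/-1)·log₁₀(122/10.8) = -64.9 mV
Vm = (Σ gᵢEᵢ)/(Σ gᵢ) = (24·-90.4 + 18·-64.9) / (24 + 18)
= -3337.80 / 42 = -79.47 mV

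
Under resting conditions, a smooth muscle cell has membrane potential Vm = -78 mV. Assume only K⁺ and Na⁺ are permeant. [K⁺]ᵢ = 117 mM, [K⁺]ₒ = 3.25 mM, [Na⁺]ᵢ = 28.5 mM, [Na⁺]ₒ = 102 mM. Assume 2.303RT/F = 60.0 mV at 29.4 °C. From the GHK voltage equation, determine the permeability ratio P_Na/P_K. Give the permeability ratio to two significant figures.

0.026

Let α = P_Na/P_K. GHK: Vm = 60.0·log₁₀[(Kₒ + α·Naₒ)/(Kᵢ + α·Naᵢ)].
10^(Vm/60.0) = 10^(-78.0/60.0) = 0.050119
So 0.050119·(Kᵢ + α·Naᵢ) = Kₒ + α·Naₒ → α = (0.050119·117.0 − 3.25) / (102.0 − 0.050119·28.5)
α = (5.864 − 3.25) / (102.0 − 1.428) = 2.614/100.6 = 0.02599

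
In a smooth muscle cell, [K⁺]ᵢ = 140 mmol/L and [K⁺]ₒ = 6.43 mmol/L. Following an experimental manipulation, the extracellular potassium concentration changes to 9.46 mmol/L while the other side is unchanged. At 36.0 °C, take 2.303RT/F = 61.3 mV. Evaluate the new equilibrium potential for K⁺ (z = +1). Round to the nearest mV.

-72 mV

After the shift: [K⁺]_out = 9.46, [K⁺]_in = 140 mmol/L.
E_new = (61.3/1)·log₁₀(9.46/140) = 61.30 · (-1.1702) = -71.74 mV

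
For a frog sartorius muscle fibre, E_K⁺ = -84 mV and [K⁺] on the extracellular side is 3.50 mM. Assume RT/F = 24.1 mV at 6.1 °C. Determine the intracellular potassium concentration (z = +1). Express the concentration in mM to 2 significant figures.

Nernst: E = (24.1/1) · ln([out]/[in]), so ln([out]/[in]) = -84.0 × 1 / 24.1 = -3.4855.
[out]/[in] = e^(-3.4855) = 0.03064.
[in] = 3.50 / 0.03064 = 114.2 mM.

110 mM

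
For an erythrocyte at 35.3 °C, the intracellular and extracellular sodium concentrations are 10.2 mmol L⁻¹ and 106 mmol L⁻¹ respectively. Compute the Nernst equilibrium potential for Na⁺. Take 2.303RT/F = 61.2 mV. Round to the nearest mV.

62 mV

E = (61.2/z) · log₁₀([Na⁺]_out/[Na⁺]_in) with z = +1.
= (61.2/1) · log₁₀(106/10.2) = 61.20 · log₁₀(10.39)
= 61.20 · (1.0167) = 62.22 mV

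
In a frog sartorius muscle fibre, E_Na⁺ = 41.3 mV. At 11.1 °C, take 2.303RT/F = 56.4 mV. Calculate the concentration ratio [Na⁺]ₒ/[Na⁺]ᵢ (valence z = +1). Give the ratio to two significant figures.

5.4

log₁₀([out]/[in]) = E·z/(56.4) = 41.3 × 1 / 56.4 = 0.7323
[out]/[in] = 10^(0.7323) = 5.398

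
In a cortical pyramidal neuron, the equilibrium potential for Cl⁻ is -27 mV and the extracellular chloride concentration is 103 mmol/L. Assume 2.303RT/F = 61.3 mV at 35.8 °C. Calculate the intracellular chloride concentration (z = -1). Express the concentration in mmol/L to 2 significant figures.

37 mmol/L

Nernst: E = (61.3/-1) · log₁₀([out]/[in]), so log₁₀([out]/[in]) = -27.0 × -1 / 61.3 = 0.4405.
[out]/[in] = 10^(0.4405) = 2.757.
[in] = 103 / 2.757 = 37.36 mmol/L.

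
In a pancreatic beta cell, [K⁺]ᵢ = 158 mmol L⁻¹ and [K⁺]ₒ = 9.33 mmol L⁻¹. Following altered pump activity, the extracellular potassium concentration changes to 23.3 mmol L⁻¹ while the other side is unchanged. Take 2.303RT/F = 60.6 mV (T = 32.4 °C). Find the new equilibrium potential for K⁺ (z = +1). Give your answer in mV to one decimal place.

After the shift: [K⁺]_out = 23.3, [K⁺]_in = 158 mmol L⁻¹.
E_new = (60.6/1)·log₁₀(23.3/158) = 60.60 · (-0.8313) = -50.38 mV

-50.4 mV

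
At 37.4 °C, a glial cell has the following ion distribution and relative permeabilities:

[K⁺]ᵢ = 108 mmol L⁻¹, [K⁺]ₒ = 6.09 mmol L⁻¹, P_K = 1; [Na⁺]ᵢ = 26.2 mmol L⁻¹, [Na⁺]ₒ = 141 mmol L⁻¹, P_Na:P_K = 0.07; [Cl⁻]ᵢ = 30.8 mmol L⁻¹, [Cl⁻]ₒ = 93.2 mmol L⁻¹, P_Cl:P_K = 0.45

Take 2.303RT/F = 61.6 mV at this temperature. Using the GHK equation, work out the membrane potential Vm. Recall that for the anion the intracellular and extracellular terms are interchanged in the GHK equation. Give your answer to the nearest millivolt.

Vm = 61.6 · log₁₀[(Σ P·[cation]ₒ + Σ P·[anion]ᵢ) / (Σ P·[cation]ᵢ + Σ P·[anion]ₒ)]
Numerator = 1×6.09 + 0.07×141 + 0.45×30.8 = 29.82
Denominator = 1×108 + 0.07×26.2 + 0.45×93.2 = 151.8
Vm = 61.6 · log₁₀(0.19648) = 61.6 × (-0.7067) = -43.53 mV

-44 mV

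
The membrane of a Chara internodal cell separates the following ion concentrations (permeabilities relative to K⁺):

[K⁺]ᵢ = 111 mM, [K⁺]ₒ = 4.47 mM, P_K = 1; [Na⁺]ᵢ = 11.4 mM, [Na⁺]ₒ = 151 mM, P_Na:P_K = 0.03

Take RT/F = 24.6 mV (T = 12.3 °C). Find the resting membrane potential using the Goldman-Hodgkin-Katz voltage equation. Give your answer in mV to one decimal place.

Vm = 24.6 · ln[(Σ P·[cation]ₒ + Σ P·[anion]ᵢ) / (Σ P·[cation]ᵢ + Σ P·[anion]ₒ)]
Numerator = 1×4.47 + 0.03×151 = 9
Denominator = 1×111 + 0.03×11.4 = 111.3
Vm = 24.6 · ln(0.080832) = 24.6 × (-2.5154) = -61.88 mV

-61.9 mV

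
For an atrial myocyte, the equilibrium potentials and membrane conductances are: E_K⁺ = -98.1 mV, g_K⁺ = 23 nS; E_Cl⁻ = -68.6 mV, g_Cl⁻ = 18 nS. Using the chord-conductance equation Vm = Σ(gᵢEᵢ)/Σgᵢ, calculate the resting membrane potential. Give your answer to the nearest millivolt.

-85 mV

Σ gᵢEᵢ = 23·(-98.1) + 18·(-68.6) = -3491.10
Σ gᵢ = 23 + 18 = 41
Vm = -3491.10 / 41 = -85.15 mV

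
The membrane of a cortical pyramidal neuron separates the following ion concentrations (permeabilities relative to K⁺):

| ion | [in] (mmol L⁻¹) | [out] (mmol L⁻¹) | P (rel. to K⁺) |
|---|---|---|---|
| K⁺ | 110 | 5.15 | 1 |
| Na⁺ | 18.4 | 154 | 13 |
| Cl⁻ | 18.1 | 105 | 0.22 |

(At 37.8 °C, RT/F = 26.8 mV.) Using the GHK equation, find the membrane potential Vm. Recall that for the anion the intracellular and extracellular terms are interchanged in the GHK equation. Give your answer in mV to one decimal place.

45.2 mV

Vm = 26.8 · ln[(Σ P·[cation]ₒ + Σ P·[anion]ᵢ) / (Σ P·[cation]ᵢ + Σ P·[anion]ₒ)]
Numerator = 1×5.15 + 13×154 + 0.22×18.1 = 2011
Denominator = 1×110 + 13×18.4 + 0.22×105 = 372.3
Vm = 26.8 · ln(5.4019) = 26.8 × (1.6868) = 45.20 mV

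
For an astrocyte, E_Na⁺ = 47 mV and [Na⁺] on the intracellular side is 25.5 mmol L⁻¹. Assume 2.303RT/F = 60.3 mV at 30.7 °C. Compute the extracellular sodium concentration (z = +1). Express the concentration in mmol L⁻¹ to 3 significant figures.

153 mmol L⁻¹

Nernst: E = (60.3/1) · log₁₀([out]/[in]), so log₁₀([out]/[in]) = 47.0 × 1 / 60.3 = 0.7794.
[out]/[in] = 10^(0.7794) = 6.018.
[out] = 6.018 × 25.5 = 153.5 mmol L⁻¹.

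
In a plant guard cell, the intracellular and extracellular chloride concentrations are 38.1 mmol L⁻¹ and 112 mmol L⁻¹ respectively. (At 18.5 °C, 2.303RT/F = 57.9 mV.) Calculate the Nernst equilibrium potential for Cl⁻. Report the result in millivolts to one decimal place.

-27.1 mV

E = (57.9/z) · log₁₀([Cl⁻]_out/[Cl⁻]_in) with z = -1.
For an anion, dividing by z = -1 reverses the sign.
= (57.9/-1) · log₁₀(112/38.1) = -57.90 · log₁₀(2.94)
= -57.90 · (0.4683) = -27.11 mV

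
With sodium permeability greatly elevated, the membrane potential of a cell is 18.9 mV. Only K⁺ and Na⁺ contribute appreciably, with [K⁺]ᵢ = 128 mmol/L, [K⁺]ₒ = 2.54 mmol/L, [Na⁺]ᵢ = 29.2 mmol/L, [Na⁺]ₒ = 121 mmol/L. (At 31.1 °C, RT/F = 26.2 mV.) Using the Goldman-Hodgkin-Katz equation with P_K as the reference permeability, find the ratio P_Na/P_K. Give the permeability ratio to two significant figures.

Let α = P_Na/P_K. GHK: Vm = 26.2·ln[(Kₒ + α·Naₒ)/(Kᵢ + α·Naᵢ)].
e^(Vm/26.2) = e^(18.9/26.2) = 2.0573
So 2.0573·(Kᵢ + α·Naᵢ) = Kₒ + α·Naₒ → α = (2.0573·128.0 − 2.54) / (121.0 − 2.0573·29.2)
α = (263.3 − 2.54) / (121.0 − 60.07) = 260.8/60.93 = 4.28

4.3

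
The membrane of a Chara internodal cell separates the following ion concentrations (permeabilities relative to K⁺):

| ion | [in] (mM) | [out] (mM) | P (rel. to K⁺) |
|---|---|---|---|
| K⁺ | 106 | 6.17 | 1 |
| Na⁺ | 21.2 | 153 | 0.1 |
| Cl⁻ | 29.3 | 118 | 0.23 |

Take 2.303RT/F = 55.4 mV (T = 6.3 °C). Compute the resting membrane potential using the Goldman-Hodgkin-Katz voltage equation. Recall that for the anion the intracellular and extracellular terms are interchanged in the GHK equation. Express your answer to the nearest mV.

Vm = 55.4 · log₁₀[(Σ P·[cation]ₒ + Σ P·[anion]ᵢ) / (Σ P·[cation]ᵢ + Σ P·[anion]ₒ)]
Numerator = 1×6.17 + 0.1×153 + 0.23×29.3 = 28.21
Denominator = 1×106 + 0.1×21.2 + 0.23×118 = 135.3
Vm = 55.4 · log₁₀(0.20855) = 55.4 × (-0.6808) = -37.72 mV

-38 mV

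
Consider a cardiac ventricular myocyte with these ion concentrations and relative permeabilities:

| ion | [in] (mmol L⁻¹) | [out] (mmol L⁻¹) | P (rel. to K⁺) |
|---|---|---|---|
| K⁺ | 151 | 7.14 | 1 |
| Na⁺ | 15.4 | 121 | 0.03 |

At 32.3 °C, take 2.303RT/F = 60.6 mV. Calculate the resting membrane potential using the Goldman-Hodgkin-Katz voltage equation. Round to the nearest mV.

-70 mV

Vm = 60.6 · log₁₀[(Σ P·[cation]ₒ + Σ P·[anion]ᵢ) / (Σ P·[cation]ᵢ + Σ P·[anion]ₒ)]
Numerator = 1×7.14 + 0.03×121 = 10.77
Denominator = 1×151 + 0.03×15.4 = 151.5
Vm = 60.6 · log₁₀(0.071107) = 60.6 × (-1.1481) = -69.57 mV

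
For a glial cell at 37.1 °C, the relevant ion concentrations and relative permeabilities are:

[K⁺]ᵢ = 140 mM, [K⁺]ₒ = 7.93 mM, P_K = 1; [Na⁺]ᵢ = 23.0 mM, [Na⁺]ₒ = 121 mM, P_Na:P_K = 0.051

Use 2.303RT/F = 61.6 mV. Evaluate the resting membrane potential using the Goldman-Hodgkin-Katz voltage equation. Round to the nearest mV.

-62 mV

Vm = 61.6 · log₁₀[(Σ P·[cation]ₒ + Σ P·[anion]ᵢ) / (Σ P·[cation]ᵢ + Σ P·[anion]ₒ)]
Numerator = 1×7.93 + 0.051×121 = 14.1
Denominator = 1×140 + 0.051×23.0 = 141.2
Vm = 61.6 · log₁₀(0.099885) = 61.6 × (-1.0005) = -61.63 mV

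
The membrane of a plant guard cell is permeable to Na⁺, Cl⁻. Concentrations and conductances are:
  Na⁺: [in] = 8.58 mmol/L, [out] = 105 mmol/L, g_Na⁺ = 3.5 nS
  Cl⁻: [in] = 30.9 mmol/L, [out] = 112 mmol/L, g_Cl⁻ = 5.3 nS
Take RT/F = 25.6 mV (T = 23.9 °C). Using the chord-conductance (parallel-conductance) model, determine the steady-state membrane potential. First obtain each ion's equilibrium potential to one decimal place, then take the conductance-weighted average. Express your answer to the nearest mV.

6 mV

E_Na⁺ = (25.6/1)·ln(105/8.58) = 64.1 mV
E_Cl⁻ = (25.6/-1)·ln(112/30.9) = -33.0 mV
Vm = (Σ gᵢEᵢ)/(Σ gᵢ) = (3.5·64.1 + 5.3·-33.0) / (3.5 + 5.3)
= 49.45 / 8.8 = 5.62 mV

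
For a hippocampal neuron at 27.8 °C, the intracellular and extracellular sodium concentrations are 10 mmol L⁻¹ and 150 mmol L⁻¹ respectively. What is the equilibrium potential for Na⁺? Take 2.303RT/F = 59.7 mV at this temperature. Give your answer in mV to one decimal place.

E = (59.7/z) · log₁₀([Na⁺]_out/[Na⁺]_in) with z = +1.
= (59.7/1) · log₁₀(150/10) = 59.70 · log₁₀(15)
= 59.70 · (1.1761) = 70.21 mV

70.2 mV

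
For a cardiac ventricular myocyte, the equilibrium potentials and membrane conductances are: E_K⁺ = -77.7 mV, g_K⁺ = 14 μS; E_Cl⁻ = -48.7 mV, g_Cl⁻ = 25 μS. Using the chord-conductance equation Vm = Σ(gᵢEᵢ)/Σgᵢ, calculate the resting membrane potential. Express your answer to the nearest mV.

Σ gᵢEᵢ = 14·(-77.7) + 25·(-48.7) = -2305.30
Σ gᵢ = 14 + 25 = 39
Vm = -2305.30 / 39 = -59.11 mV

-59 mV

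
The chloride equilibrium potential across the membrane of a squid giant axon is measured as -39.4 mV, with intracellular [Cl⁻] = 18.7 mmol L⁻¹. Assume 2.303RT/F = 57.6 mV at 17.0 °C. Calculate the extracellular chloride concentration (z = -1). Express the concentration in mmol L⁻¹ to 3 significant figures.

90.3 mmol L⁻¹

Nernst: E = (57.6/-1) · log₁₀([out]/[in]), so log₁₀([out]/[in]) = -39.4 × -1 / 57.6 = 0.6840.
[out]/[in] = 10^(0.6840) = 4.831.
[out] = 4.831 × 18.7 = 90.34 mmol L⁻¹.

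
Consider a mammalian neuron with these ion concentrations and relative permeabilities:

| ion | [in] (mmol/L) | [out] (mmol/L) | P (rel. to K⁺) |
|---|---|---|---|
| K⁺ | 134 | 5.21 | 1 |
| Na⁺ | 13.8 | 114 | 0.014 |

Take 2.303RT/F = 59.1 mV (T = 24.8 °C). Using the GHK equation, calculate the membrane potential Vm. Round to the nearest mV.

-77 mV

Vm = 59.1 · log₁₀[(Σ P·[cation]ₒ + Σ P·[anion]ᵢ) / (Σ P·[cation]ᵢ + Σ P·[anion]ₒ)]
Numerator = 1×5.21 + 0.014×114 = 6.806
Denominator = 1×134 + 0.014×13.8 = 134.2
Vm = 59.1 · log₁₀(0.050718) = 59.1 × (-1.2948) = -76.52 mV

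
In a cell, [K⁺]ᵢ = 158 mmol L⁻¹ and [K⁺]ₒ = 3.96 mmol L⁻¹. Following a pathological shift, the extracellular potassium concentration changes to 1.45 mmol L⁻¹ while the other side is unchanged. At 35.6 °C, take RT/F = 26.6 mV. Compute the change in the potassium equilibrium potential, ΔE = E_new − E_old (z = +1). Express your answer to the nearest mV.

-27 mV

E_old = (26.6/1)·ln(3.96/158) = -98.06 mV
E_new = (26.6/1)·ln(1.45/158) = -124.78 mV
ΔE = -124.78 − (-98.06) = -26.72 mV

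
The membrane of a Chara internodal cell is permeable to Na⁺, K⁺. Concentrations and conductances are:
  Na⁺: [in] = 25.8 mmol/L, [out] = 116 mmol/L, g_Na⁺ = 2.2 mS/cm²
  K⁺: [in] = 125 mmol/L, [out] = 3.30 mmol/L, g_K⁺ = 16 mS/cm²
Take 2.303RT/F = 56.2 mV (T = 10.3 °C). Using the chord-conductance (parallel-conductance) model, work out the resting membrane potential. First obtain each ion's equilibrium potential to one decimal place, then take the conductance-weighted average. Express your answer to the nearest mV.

E_Na⁺ = (56.2/1)·log₁₀(116/25.8) = 36.7 mV
E_K⁺ = (56.2/1)·log₁₀(3.30/125) = -88.7 mV
Vm = (Σ gᵢEᵢ)/(Σ gᵢ) = (2.2·36.7 + 16·-88.7) / (2.2 + 16)
= -1338.46 / 18.2 = -73.54 mV

-74 mV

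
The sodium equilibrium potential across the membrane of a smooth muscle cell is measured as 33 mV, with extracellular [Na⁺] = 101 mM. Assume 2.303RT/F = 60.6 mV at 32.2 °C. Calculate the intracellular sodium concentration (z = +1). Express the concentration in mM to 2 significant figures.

Nernst: E = (60.6/1) · log₁₀([out]/[in]), so log₁₀([out]/[in]) = 33.0 × 1 / 60.6 = 0.5446.
[out]/[in] = 10^(0.5446) = 3.504.
[in] = 101 / 3.504 = 28.82 mM.

29 mM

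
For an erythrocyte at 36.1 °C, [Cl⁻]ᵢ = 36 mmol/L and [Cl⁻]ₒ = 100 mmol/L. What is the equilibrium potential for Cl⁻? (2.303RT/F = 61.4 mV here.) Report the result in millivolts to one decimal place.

-27.2 mV

E = (61.4/z) · log₁₀([Cl⁻]_out/[Cl⁻]_in) with z = -1.
For an anion, dividing by z = -1 reverses the sign.
= (61.4/-1) · log₁₀(100/36) = -61.40 · log₁₀(2.778)
= -61.40 · (0.4437) = -27.24 mV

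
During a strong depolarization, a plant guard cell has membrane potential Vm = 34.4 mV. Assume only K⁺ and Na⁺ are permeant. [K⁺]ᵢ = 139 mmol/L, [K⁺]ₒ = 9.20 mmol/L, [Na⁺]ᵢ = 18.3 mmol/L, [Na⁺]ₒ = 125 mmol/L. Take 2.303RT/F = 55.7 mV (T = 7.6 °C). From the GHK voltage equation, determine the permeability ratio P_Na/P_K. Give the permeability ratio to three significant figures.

Let α = P_Na/P_K. GHK: Vm = 55.7·log₁₀[(Kₒ + α·Naₒ)/(Kᵢ + α·Naᵢ)].
10^(Vm/55.7) = 10^(34.4/55.7) = 4.1457
So 4.1457·(Kᵢ + α·Naᵢ) = Kₒ + α·Naₒ → α = (4.1457·139.0 − 9.2) / (125.0 − 4.1457·18.3)
α = (576.2 − 9.2) / (125.0 − 75.87) = 567/49.13 = 11.54

11.5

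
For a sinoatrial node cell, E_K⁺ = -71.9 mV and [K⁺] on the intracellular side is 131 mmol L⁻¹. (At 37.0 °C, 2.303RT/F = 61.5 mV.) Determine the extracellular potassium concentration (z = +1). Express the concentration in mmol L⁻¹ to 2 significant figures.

Nernst: E = (61.5/1) · log₁₀([out]/[in]), so log₁₀([out]/[in]) = -71.9 × 1 / 61.5 = -1.1691.
[out]/[in] = 10^(-1.1691) = 0.06775.
[out] = 0.06775 × 131 = 8.875 mmol L⁻¹.

8.9 mmol L⁻¹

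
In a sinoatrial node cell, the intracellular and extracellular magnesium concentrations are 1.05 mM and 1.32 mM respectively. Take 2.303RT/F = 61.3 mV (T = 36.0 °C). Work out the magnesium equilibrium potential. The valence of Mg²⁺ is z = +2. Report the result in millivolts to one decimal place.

E = (61.3/z) · log₁₀([Mg²⁺]_out/[Mg²⁺]_in) with z = +2.
= (61.3/2) · log₁₀(1.32/1.05) = 30.65 · log₁₀(1.257)
= 30.65 · (0.0994) = 3.05 mV

3.0 mV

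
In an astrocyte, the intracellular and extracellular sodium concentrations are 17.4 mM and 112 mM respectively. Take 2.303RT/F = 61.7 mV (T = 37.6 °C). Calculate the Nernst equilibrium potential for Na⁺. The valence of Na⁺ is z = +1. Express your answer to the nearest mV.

50 mV

E = (61.7/z) · log₁₀([Na⁺]_out/[Na⁺]_in) with z = +1.
= (61.7/1) · log₁₀(112/17.4) = 61.70 · log₁₀(6.437)
= 61.70 · (0.8087) = 49.89 mV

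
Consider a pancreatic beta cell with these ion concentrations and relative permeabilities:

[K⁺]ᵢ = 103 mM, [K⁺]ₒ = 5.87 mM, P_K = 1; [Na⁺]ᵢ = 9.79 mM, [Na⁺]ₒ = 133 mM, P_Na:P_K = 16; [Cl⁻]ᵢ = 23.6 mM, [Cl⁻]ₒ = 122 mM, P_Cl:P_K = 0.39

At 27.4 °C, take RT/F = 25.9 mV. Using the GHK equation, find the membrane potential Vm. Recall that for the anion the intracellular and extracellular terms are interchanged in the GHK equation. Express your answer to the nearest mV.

Vm = 25.9 · ln[(Σ P·[cation]ₒ + Σ P·[anion]ᵢ) / (Σ P·[cation]ᵢ + Σ P·[anion]ₒ)]
Numerator = 1×5.87 + 16×133 + 0.39×23.6 = 2143
Denominator = 1×103 + 16×9.79 + 0.39×122 = 307.2
Vm = 25.9 · ln(6.9757) = 25.9 × (1.9424) = 50.31 mV

50 mV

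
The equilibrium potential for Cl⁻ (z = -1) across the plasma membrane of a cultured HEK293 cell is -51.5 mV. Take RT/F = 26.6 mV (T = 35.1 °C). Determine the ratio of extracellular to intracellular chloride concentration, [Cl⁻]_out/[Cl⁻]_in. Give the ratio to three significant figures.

ln([out]/[in]) = E·z/(26.6) = -51.5 × -1 / 26.6 = 1.9361
[out]/[in] = e^(1.9361) = 6.932

6.93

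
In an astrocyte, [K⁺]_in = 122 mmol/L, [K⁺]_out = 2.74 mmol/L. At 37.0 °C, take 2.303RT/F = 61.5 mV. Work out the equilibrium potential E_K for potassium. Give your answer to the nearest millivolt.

-101 mV

E = (61.5/z) · log₁₀([K⁺]_out/[K⁺]_in) with z = +1.
= (61.5/1) · log₁₀(2.74/122) = 61.50 · log₁₀(0.02246)
= 61.50 · (-1.6486) = -101.39 mV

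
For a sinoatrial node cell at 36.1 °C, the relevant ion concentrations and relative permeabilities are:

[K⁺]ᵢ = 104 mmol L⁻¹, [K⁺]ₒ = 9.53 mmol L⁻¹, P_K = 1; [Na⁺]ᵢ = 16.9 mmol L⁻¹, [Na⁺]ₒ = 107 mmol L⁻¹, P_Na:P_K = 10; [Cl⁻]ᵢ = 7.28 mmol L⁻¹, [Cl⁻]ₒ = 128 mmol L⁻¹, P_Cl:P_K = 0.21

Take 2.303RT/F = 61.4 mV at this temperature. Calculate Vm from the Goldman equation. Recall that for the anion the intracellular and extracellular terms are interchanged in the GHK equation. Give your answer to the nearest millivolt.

Vm = 61.4 · log₁₀[(Σ P·[cation]ₒ + Σ P·[anion]ᵢ) / (Σ P·[cation]ᵢ + Σ P·[anion]ₒ)]
Numerator = 1×9.53 + 10×107 + 0.21×7.28 = 1081
Denominator = 1×104 + 10×16.9 + 0.21×128 = 299.9
Vm = 61.4 · log₁₀(3.605) = 61.4 × (0.5569) = 34.19 mV

34 mV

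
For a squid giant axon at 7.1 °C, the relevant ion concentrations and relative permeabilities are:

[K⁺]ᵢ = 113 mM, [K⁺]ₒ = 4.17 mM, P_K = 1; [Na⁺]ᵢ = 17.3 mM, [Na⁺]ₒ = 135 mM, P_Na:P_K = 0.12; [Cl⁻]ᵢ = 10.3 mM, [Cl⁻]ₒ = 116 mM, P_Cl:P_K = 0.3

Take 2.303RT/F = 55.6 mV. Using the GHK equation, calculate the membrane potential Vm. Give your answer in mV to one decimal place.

-44.8 mV

Vm = 55.6 · log₁₀[(Σ P·[cation]ₒ + Σ P·[anion]ᵢ) / (Σ P·[cation]ᵢ + Σ P·[anion]ₒ)]
Numerator = 1×4.17 + 0.12×135 + 0.3×10.3 = 23.46
Denominator = 1×113 + 0.12×17.3 + 0.3×116 = 149.9
Vm = 55.6 · log₁₀(0.15653) = 55.6 × (-0.8054) = -44.78 mV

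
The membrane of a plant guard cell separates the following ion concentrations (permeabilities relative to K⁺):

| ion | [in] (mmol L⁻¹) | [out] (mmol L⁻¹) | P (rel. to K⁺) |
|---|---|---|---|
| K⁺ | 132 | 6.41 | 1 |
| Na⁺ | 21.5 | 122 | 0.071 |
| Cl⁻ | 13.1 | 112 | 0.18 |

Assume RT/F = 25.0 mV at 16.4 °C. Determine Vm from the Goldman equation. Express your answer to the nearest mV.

-54 mV

Vm = 25.0 · ln[(Σ P·[cation]ₒ + Σ P·[anion]ᵢ) / (Σ P·[cation]ᵢ + Σ P·[anion]ₒ)]
Numerator = 1×6.41 + 0.071×122 + 0.18×13.1 = 17.43
Denominator = 1×132 + 0.071×21.5 + 0.18×112 = 153.7
Vm = 25.0 · ln(0.11341) = 25.0 × (-2.1767) = -54.42 mV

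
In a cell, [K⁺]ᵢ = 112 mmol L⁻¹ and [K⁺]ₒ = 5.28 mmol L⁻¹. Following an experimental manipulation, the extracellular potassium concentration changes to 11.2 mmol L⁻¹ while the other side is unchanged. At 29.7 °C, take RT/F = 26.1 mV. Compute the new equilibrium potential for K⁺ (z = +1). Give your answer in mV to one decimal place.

After the shift: [K⁺]_out = 11.2, [K⁺]_in = 112 mmol L⁻¹.
E_new = (26.1/1)·ln(11.2/112) = 26.10 · (-2.3026) = -60.10 mV

-60.1 mV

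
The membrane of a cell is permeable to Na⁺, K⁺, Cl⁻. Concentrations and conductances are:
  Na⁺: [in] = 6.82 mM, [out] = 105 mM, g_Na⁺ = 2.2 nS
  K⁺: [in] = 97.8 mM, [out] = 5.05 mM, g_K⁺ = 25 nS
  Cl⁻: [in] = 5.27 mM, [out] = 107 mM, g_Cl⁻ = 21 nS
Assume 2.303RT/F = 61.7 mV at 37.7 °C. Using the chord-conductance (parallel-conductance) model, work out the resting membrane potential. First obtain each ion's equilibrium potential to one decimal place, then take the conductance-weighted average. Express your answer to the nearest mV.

E_Na⁺ = (61.7/1)·log₁₀(105/6.82) = 73.3 mV
E_K⁺ = (61.7/1)·log₁₀(5.05/97.8) = -79.4 mV
E_Cl⁻ = (61.7/-1)·log₁₀(107/5.27) = -80.7 mV
Vm = (Σ gᵢEᵢ)/(Σ gᵢ) = (2.2·73.3 + 25·-79.4 + 21·-80.7) / (2.2 + 25 + 21)
= -3518.44 / 48.2 = -73.00 mV

-73 mV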